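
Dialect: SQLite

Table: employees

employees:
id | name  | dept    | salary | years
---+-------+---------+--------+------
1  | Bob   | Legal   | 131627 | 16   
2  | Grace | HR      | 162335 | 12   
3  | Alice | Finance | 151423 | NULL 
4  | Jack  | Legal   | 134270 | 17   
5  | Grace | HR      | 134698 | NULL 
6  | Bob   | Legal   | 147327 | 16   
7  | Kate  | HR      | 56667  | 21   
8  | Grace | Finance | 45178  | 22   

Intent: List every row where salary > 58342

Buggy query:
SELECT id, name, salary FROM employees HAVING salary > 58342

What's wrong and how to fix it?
Bug: HAVING filters the output of aggregation, but this query has no GROUP BY and no aggregate functions, so SQLite rejects it (HAVING clause on a non-aggregate query); the condition here is per row

Fix: Use WHERE for row-level filtering

Corrected query:
SELECT id, name, salary FROM employees WHERE salary > 58342

Result:
id | name  | salary
---+-------+-------
1  | Bob   | 131627
2  | Grace | 162335
3  | Alice | 151423
4  | Jack  | 134270
5  | Grace | 134698
6  | Bob   | 147327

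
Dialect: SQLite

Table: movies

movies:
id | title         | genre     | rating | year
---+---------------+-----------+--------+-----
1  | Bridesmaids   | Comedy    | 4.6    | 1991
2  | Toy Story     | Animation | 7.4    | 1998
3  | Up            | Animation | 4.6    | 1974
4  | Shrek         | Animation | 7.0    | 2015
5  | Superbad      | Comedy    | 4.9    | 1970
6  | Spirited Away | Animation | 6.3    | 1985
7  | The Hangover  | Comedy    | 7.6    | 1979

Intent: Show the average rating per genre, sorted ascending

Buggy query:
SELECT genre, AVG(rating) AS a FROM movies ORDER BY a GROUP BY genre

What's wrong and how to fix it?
Bug: GROUP BY must precede ORDER BY

Fix: Reorder: SELECT … FROM … GROUP BY … ORDER BY …

Corrected query:
SELECT genre, AVG(rating) AS a FROM movies GROUP BY genre ORDER BY a

Result:
genre     | a    
----------+------
Comedy    | 5.7  
Animation | 6.325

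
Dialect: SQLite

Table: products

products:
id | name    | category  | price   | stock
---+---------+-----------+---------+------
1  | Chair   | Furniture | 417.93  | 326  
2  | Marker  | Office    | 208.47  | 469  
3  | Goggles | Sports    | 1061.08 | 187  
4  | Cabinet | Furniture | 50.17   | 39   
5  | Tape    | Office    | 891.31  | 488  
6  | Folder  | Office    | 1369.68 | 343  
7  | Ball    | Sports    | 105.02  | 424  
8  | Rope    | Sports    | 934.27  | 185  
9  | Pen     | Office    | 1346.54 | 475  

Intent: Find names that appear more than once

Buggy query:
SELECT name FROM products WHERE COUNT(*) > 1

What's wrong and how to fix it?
Bug: COUNT(*) is an aggregate and cannot be used in WHERE

Fix: Group first, then use HAVING for the count condition

Corrected query:
SELECT name FROM products GROUP BY name HAVING COUNT(*) > 1

Result:
(no rows)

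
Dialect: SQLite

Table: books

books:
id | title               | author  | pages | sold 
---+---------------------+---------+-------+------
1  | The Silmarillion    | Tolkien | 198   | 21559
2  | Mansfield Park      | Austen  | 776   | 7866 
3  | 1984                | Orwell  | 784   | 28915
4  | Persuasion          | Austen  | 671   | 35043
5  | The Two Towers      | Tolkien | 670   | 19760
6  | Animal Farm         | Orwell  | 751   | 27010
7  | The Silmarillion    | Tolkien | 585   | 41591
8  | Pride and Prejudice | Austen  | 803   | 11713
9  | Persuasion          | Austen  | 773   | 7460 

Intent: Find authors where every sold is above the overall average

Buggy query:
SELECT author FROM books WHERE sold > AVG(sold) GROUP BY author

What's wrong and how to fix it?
Bug: AVG() is an aggregate; it can't sit directly in WHERE

Fix: Use a subquery for AVG and a HAVING MIN(...) filter so the condition holds for every row in the group

Corrected query:
SELECT author FROM books GROUP BY author HAVING MIN(sold) > (SELECT AVG(sold) FROM books)

Result:
author
------
Orwell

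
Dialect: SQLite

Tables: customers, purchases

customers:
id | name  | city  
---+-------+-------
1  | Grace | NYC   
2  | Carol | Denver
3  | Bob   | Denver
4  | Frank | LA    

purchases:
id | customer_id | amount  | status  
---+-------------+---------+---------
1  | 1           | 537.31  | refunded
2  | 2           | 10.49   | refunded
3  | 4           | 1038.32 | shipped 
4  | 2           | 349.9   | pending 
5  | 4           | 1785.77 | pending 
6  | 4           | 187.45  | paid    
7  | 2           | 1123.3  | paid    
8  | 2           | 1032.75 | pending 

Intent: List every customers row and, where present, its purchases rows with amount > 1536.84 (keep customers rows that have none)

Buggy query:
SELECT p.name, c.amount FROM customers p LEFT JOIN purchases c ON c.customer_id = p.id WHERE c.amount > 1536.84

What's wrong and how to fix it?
Bug: Filtering c.amount in WHERE discards the NULL rows produced by LEFT JOIN, turning it into an inner join

Fix: Put 'c.amount > 1536.84' in the JOIN's ON clause instead of WHERE

Corrected query:
SELECT p.name, c.amount FROM customers p LEFT JOIN purchases c ON c.customer_id = p.id AND c.amount > 1536.84

Result:
name  | amount 
------+--------
Grace | NULL   
Carol | NULL   
Bob   | NULL   
Frank | 1785.77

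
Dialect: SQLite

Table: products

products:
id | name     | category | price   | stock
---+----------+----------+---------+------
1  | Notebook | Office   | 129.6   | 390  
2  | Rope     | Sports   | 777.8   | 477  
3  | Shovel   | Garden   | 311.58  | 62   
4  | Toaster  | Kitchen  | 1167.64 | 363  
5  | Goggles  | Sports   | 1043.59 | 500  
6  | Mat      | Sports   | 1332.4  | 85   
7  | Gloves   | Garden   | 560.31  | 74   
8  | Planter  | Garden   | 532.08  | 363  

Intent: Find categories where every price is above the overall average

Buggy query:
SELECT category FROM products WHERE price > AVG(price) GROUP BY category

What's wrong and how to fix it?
Bug: AVG() is an aggregate; it can't sit directly in WHERE

Fix: Compute the overall average in a scalar subquery and compare each group's MIN against it in HAVING

Corrected query:
SELECT category FROM products GROUP BY category HAVING MIN(price) > (SELECT AVG(price) FROM products)

Result:
category
--------
Kitchen 
Sports  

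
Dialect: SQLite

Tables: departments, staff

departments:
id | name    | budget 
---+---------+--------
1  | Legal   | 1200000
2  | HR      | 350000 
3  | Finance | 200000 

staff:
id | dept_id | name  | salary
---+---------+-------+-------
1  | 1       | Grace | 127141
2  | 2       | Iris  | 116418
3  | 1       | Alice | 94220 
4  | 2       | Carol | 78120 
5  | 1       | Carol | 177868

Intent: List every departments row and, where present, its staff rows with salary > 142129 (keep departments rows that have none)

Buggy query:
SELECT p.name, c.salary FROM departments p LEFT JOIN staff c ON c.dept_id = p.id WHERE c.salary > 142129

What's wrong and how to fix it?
Bug: A WHERE condition on the right-hand table after LEFT JOIN drops unmatched parents

Fix: Move the right-table condition into the ON clause so unmatched parents are kept

Corrected query:
SELECT p.name, c.salary FROM departments p LEFT JOIN staff c ON c.dept_id = p.id AND c.salary > 142129

Result:
name    | salary
--------+-------
Legal   | 177868
HR      | NULL  
Finance | NULL  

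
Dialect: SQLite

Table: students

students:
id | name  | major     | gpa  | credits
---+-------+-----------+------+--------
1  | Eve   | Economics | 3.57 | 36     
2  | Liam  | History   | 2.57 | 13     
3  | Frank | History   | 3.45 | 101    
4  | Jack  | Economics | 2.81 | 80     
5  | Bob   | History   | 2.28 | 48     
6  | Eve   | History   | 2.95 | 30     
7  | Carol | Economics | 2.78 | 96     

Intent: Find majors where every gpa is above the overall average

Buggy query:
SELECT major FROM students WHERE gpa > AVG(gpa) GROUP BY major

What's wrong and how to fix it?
Bug: AVG() is an aggregate; it can't sit directly in WHERE

Fix: Use a subquery for AVG and a HAVING MIN(...) filter so the condition holds for every row in the group

Corrected query:
SELECT major FROM students GROUP BY major HAVING MIN(gpa) > (SELECT AVG(gpa) FROM students)

Result:
(no rows)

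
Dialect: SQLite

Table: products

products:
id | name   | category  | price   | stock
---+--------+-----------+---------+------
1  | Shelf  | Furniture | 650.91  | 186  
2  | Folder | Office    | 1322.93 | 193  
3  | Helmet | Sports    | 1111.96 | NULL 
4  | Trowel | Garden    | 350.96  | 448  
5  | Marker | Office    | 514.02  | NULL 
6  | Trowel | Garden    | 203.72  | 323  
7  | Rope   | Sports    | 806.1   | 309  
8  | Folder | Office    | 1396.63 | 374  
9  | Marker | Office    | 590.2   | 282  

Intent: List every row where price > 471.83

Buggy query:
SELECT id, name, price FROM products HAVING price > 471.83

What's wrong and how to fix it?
Bug: HAVING filters the output of aggregation, but this query has no GROUP BY and no aggregate functions, so SQLite rejects it (HAVING clause on a non-aggregate query); the condition here is per row

Fix: Replace HAVING with WHERE since the condition applies to individual rows

Corrected query:
SELECT id, name, price FROM products WHERE price > 471.83

Result:
id | name   | price  
---+--------+--------
1  | Shelf  | 650.91 
2  | Folder | 1322.93
3  | Helmet | 1111.96
5  | Marker | 514.02 
7  | Rope   | 806.1  
8  | Folder | 1396.63
9  | Marker | 590.2  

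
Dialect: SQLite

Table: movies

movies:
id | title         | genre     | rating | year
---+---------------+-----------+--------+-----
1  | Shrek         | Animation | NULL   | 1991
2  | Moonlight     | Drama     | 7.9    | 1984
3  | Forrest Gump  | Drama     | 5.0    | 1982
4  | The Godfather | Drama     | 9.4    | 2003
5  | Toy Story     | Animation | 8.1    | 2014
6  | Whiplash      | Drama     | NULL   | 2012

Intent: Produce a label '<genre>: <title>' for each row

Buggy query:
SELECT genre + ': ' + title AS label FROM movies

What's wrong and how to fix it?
Bug: '+' is numeric addition; on text columns SQLite converts them to 0 instead of concatenating

Fix: Use the || operator for string concatenation

Corrected query:
SELECT genre || ': ' || title AS label FROM movies

Result:
label               
--------------------
Animation: Shrek    
Drama: Moonlight    
Drama: Forrest Gump 
Drama: The Godfather
Animation: Toy Story
Drama: Whiplash     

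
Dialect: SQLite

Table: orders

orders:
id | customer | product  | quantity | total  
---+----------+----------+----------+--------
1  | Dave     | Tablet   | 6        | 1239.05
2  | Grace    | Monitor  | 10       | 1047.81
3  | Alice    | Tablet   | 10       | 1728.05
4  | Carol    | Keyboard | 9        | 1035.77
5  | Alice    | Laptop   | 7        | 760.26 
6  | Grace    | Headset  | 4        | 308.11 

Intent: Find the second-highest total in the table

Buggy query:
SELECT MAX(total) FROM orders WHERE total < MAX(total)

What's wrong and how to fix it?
Bug: The inner MAX is an aggregate inside WHERE, which is not allowed

Fix: Put the inner MAX in a scalar subquery

Corrected query:
SELECT MAX(total) FROM orders WHERE total < (SELECT MAX(total) FROM orders)

Result:
MAX(total)
----------
1239.05   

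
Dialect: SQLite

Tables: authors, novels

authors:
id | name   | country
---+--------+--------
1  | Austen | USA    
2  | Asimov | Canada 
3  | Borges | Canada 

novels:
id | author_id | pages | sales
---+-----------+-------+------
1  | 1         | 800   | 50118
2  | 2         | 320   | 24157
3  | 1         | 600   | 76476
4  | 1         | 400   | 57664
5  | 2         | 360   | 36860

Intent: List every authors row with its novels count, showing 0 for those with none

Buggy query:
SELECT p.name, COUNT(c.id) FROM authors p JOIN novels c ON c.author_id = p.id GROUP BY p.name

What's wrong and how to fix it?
Bug: An inner join excludes parents with zero children

Fix: Switch to LEFT JOIN to retain unmatched parent rows

Corrected query:
SELECT p.name, COUNT(c.id) FROM authors p LEFT JOIN novels c ON c.author_id = p.id GROUP BY p.name

Result:
name   | COUNT(c.id)
-------+------------
Asimov | 2          
Austen | 3          
Borges | 0          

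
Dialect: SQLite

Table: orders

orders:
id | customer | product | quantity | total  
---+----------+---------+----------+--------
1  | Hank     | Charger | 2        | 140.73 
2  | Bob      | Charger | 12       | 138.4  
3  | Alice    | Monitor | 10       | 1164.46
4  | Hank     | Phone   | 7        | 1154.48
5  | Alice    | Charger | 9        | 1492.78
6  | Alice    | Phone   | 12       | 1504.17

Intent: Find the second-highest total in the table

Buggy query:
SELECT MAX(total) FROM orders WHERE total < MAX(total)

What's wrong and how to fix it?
Bug: MAX(total) on the right of the comparison is an aggregate-in-WHERE error

Fix: Compute the overall MAX in a subquery, then take MAX of rows below it

Corrected query:
SELECT MAX(total) FROM orders WHERE total < (SELECT MAX(total) FROM orders)

Result:
MAX(total)
----------
1492.78   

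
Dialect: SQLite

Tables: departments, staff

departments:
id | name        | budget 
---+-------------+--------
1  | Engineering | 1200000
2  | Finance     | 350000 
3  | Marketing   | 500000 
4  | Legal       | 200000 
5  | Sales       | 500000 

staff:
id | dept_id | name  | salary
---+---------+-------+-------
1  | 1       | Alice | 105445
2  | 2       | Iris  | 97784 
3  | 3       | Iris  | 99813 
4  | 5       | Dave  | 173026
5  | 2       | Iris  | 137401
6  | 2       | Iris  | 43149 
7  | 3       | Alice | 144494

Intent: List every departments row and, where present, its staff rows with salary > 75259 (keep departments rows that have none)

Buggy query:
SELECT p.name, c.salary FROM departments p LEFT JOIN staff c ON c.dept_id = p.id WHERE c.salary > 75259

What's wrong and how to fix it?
Bug: A WHERE condition on the right-hand table after LEFT JOIN drops unmatched parents

Fix: Move the right-table condition into the ON clause so unmatched parents are kept

Corrected query:
SELECT p.name, c.salary FROM departments p LEFT JOIN staff c ON c.dept_id = p.id AND c.salary > 75259

Result:
name        | salary
------------+-------
Engineering | 105445
Finance     | 97784 
Finance     | 137401
Marketing   | 99813 
Marketing   | 144494
Legal       | NULL  
Sales       | 173026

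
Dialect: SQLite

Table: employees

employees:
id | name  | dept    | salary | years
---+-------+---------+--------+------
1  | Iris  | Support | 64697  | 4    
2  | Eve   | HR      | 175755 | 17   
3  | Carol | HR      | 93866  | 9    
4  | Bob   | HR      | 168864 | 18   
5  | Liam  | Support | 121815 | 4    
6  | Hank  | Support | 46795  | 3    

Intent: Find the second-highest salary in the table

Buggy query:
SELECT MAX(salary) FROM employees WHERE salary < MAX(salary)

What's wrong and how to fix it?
Bug: MAX(salary) on the right of the comparison is an aggregate-in-WHERE error

Fix: Put the inner MAX in a scalar subquery

Corrected query:
SELECT MAX(salary) FROM employees WHERE salary < (SELECT MAX(salary) FROM employees)

Result:
MAX(salary)
-----------
168864     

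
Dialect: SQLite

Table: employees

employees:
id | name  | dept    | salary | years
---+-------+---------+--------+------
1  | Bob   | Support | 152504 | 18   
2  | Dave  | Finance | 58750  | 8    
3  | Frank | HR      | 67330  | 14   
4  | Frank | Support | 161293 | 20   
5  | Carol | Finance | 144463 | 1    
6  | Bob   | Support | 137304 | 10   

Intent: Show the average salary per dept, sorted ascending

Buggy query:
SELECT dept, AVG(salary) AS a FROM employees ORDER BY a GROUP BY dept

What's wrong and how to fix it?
Bug: ORDER BY appears before GROUP BY; SQL clause order requires GROUP BY first

Fix: Reorder: SELECT … FROM … GROUP BY … ORDER BY …

Corrected query:
SELECT dept, AVG(salary) AS a FROM employees GROUP BY dept ORDER BY a

Result:
dept    | a       
--------+---------
HR      | 67330   
Finance | 101606.5
Support | 150367  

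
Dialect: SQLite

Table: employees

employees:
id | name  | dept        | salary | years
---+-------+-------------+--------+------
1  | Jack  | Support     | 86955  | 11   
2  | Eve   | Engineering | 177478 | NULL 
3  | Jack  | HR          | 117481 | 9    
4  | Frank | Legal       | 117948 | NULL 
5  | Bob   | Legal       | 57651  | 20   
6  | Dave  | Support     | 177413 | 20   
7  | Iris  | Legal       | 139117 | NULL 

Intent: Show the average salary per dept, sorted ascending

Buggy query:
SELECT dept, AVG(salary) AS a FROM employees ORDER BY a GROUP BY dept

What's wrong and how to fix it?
Bug: ORDER BY appears before GROUP BY; SQL clause order requires GROUP BY first

Fix: Reorder: SELECT … FROM … GROUP BY … ORDER BY …

Corrected query:
SELECT dept, AVG(salary) AS a FROM employees GROUP BY dept ORDER BY a

Result:
dept        | a            
------------+--------------
Legal       | 104905.333333
HR          | 117481       
Support     | 132184       
Engineering | 177478       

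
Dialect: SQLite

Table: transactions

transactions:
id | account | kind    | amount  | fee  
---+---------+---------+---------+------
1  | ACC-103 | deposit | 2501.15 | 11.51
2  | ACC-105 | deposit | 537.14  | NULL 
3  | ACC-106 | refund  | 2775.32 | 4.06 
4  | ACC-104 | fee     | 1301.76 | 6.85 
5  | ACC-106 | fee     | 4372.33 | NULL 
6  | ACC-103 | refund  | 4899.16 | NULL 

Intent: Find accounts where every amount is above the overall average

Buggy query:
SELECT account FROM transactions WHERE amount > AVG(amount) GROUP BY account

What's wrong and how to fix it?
Bug: WHERE evaluates per row before aggregation, so AVG() is unavailable

Fix: Use a subquery for AVG and a HAVING MIN(...) filter so the condition holds for every row in the group

Corrected query:
SELECT account FROM transactions GROUP BY account HAVING MIN(amount) > (SELECT AVG(amount) FROM transactions)

Result:
account
-------
ACC-106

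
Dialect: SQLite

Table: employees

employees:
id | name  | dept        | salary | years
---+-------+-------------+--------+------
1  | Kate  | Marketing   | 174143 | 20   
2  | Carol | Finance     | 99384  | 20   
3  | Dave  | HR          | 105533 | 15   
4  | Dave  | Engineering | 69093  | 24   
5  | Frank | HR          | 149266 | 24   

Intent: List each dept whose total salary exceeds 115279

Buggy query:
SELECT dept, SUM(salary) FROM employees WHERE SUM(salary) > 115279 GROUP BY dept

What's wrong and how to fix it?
Bug: Aggregate functions cannot appear in a WHERE clause

Fix: Move the aggregate condition to a HAVING clause

Corrected query:
SELECT dept, SUM(salary) FROM employees GROUP BY dept HAVING SUM(salary) > 115279

Result:
dept      | SUM(salary)
----------+------------
HR        | 254799     
Marketing | 174143     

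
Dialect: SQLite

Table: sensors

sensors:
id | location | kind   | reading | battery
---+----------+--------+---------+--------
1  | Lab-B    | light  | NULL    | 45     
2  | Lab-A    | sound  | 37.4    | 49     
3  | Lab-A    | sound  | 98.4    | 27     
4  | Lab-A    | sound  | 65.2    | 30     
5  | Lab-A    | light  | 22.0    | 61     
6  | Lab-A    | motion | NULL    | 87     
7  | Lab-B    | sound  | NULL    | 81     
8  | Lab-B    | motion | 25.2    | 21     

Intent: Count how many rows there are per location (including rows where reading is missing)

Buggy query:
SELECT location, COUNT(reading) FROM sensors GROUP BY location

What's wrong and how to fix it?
Bug: COUNT(reading) skips NULLs, so groups with missing reading are undercounted

Fix: Replace COUNT(reading) with COUNT(*)

Corrected query:
SELECT location, COUNT(*) FROM sensors GROUP BY location

Result:
location | COUNT(*)
---------+---------
Lab-A    | 5       
Lab-B    | 3       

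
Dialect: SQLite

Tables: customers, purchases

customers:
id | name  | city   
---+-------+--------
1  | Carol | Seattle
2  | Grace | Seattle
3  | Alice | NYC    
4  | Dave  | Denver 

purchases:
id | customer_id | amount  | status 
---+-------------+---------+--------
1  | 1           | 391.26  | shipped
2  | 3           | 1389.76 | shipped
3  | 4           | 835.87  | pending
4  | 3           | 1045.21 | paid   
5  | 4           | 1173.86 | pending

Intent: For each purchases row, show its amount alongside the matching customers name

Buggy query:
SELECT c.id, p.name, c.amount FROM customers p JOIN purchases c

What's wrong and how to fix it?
Bug: JOIN with no ON clause produces a cartesian product; every purchases row pairs with every customers row

Fix: Add ON c.customer_id = p.id to the JOIN

Corrected query:
SELECT c.id, p.name, c.amount FROM customers p JOIN purchases c ON c.customer_id = p.id

Result:
id | name  | amount 
---+-------+--------
1  | Carol | 391.26 
2  | Alice | 1389.76
3  | Dave  | 835.87 
4  | Alice | 1045.21
5  | Dave  | 1173.86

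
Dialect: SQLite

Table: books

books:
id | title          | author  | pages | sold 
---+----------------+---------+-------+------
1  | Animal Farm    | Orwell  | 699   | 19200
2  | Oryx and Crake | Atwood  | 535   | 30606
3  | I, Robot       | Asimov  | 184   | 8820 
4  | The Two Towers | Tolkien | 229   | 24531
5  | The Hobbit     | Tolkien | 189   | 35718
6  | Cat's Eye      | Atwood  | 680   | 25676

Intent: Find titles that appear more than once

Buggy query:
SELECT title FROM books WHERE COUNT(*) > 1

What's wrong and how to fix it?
Bug: COUNT(*) is an aggregate and cannot be used in WHERE

Fix: GROUP BY title, then filter groups with HAVING COUNT(*) > 1

Corrected query:
SELECT title FROM books GROUP BY title HAVING COUNT(*) > 1

Result:
(no rows)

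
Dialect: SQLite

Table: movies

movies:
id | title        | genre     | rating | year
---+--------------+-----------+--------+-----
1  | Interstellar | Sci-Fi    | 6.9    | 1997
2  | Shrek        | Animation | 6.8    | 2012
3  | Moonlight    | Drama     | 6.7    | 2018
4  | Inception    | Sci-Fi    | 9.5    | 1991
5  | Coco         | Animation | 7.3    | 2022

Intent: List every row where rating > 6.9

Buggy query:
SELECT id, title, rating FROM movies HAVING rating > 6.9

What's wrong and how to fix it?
Bug: HAVING filters the output of aggregation, but this query has no GROUP BY and no aggregate functions, so SQLite rejects it (HAVING clause on a non-aggregate query); the condition here is per row

Fix: Replace HAVING with WHERE since the condition applies to individual rows

Corrected query:
SELECT id, title, rating FROM movies WHERE rating > 6.9

Result:
id | title     | rating
---+-----------+-------
4  | Inception | 9.5   
5  | Coco      | 7.3   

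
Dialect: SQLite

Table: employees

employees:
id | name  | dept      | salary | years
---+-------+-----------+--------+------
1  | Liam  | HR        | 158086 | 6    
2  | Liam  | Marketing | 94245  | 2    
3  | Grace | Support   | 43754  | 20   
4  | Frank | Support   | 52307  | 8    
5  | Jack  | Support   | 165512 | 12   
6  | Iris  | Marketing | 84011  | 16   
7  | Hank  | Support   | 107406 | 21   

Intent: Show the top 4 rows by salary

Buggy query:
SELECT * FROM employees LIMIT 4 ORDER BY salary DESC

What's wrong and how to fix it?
Bug: LIMIT must come after ORDER BY

Fix: Sort with ORDER BY, then apply LIMIT

Corrected query:
SELECT * FROM employees ORDER BY salary DESC LIMIT 4

Result:
id | name | dept      | salary | years
---+------+-----------+--------+------
5  | Jack | Support   | 165512 | 12   
1  | Liam | HR        | 158086 | 6    
7  | Hank | Support   | 107406 | 21   
2  | Liam | Marketing | 94245  | 2    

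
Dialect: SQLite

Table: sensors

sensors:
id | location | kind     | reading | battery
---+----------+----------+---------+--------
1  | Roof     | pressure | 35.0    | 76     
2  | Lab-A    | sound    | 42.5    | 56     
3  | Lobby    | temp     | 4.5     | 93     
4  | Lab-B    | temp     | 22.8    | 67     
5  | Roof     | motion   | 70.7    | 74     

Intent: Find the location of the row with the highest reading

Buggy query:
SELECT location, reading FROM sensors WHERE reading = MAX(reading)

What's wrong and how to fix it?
Bug: WHERE is evaluated per row; an aggregate over the whole table isn't defined there

Fix: Use a subquery: WHERE reading = (SELECT MAX(reading) FROM sensors)

Corrected query:
SELECT location, reading FROM sensors WHERE reading = (SELECT MAX(reading) FROM sensors)

Result:
location | reading
---------+--------
Roof     | 70.7   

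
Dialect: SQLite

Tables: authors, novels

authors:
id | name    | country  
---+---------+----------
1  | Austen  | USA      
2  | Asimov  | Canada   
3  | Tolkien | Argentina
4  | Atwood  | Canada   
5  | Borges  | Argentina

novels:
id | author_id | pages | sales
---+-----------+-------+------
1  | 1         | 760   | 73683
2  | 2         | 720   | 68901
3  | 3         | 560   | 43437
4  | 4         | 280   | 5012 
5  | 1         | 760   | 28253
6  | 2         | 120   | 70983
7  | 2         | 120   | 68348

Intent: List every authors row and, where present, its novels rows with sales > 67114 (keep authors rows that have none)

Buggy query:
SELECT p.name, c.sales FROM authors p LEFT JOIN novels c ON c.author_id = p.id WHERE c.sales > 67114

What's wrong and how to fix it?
Bug: Filtering c.sales in WHERE discards the NULL rows produced by LEFT JOIN, turning it into an inner join

Fix: Put 'c.sales > 67114' in the JOIN's ON clause instead of WHERE

Corrected query:
SELECT p.name, c.sales FROM authors p LEFT JOIN novels c ON c.author_id = p.id AND c.sales > 67114

Result:
name    | sales
--------+------
Austen  | 73683
Asimov  | 68348
Asimov  | 68901
Asimov  | 70983
Tolkien | NULL 
Atwood  | NULL 
Borges  | NULL 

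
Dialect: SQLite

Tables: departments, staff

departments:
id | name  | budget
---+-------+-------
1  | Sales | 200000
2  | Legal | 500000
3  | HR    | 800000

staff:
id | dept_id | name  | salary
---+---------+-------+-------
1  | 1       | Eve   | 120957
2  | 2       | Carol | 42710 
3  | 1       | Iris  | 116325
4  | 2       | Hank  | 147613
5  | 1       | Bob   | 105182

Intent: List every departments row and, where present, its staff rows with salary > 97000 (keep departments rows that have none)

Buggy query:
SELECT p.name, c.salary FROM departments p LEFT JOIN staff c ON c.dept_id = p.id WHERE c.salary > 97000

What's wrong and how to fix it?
Bug: A WHERE condition on the right-hand table after LEFT JOIN drops unmatched parents

Fix: Put 'c.salary > 97000' in the JOIN's ON clause instead of WHERE

Corrected query:
SELECT p.name, c.salary FROM departments p LEFT JOIN staff c ON c.dept_id = p.id AND c.salary > 97000

Result:
name  | salary
------+-------
Sales | 105182
Sales | 116325
Sales | 120957
Legal | 147613
HR    | NULL  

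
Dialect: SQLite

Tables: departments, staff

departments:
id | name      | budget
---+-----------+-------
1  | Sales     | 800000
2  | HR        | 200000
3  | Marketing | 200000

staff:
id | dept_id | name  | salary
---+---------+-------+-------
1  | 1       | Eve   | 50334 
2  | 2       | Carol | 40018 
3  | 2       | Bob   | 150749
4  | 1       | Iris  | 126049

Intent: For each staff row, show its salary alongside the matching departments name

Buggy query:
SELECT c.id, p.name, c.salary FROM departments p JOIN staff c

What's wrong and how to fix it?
Bug: JOIN with no ON clause produces a cartesian product; every staff row pairs with every departments row

Fix: Specify the join condition linking the foreign key to the parent id

Corrected query:
SELECT c.id, p.name, c.salary FROM departments p JOIN staff c ON c.dept_id = p.id

Result:
id | name  | salary
---+-------+-------
1  | Sales | 50334 
2  | HR    | 40018 
3  | HR    | 150749
4  | Sales | 126049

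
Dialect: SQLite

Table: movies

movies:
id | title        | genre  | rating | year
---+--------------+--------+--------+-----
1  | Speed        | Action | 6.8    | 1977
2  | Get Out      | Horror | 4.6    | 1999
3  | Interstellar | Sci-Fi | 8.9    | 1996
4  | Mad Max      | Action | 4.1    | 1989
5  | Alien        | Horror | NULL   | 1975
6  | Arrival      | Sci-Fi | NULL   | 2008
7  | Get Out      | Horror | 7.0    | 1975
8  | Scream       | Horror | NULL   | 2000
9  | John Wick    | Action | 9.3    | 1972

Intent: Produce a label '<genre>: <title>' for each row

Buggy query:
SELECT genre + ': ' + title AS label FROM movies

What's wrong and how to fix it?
Bug: SQLite uses || for string concatenation; + coerces text to numbers (yielding 0)

Fix: Use the || operator for string concatenation

Corrected query:
SELECT genre || ': ' || title AS label FROM movies

Result:
label               
--------------------
Action: Speed       
Horror: Get Out     
Sci-Fi: Interstellar
Action: Mad Max     
Horror: Alien       
Sci-Fi: Arrival     
Horror: Get Out     
Horror: Scream      
Action: John Wick   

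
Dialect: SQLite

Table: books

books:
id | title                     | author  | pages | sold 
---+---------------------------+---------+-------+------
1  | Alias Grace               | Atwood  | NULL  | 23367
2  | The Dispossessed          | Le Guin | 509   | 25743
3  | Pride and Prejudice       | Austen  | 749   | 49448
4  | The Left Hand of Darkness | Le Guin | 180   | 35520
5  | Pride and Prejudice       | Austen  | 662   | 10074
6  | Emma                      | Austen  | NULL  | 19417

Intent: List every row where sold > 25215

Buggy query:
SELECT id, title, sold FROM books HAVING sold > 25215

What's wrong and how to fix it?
Bug: This is a non-aggregate query (no GROUP BY, no aggregates), so in SQLite the HAVING clause is invalid here; a row-level condition belongs in WHERE

Fix: Use WHERE for row-level filtering

Corrected query:
SELECT id, title, sold FROM books WHERE sold > 25215

Result:
id | title                     | sold 
---+---------------------------+------
2  | The Dispossessed          | 25743
3  | Pride and Prejudice       | 49448
4  | The Left Hand of Darkness | 35520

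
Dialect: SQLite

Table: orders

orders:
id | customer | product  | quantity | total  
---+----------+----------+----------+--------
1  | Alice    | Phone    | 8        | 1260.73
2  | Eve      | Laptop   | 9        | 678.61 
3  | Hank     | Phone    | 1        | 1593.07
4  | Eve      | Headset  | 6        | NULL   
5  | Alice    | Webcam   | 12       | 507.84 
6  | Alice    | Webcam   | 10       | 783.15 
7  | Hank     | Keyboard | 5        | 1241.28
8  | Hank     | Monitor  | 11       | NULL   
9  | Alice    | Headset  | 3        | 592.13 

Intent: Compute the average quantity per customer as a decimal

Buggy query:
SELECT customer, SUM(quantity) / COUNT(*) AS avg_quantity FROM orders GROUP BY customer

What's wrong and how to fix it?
Bug: SUM(quantity) and COUNT(*) are both integers; the division truncates the fractional part

Fix: Multiply by 1.0 (or CAST to REAL) to force floating-point division

Corrected query:
SELECT customer, SUM(quantity) * 1.0 / COUNT(*) AS avg_quantity FROM orders GROUP BY customer

Result:
customer | avg_quantity
---------+-------------
Alice    | 8.25        
Eve      | 7.5         
Hank     | 5.666667    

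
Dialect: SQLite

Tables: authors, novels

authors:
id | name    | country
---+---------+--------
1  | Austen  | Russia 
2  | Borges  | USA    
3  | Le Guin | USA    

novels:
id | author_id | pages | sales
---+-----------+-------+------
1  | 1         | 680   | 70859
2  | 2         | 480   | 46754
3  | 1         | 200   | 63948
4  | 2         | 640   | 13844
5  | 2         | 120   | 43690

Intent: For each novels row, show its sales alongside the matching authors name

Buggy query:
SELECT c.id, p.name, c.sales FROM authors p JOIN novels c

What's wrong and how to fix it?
Bug: JOIN with no ON clause produces a cartesian product; every novels row pairs with every authors row

Fix: Add ON c.author_id = p.id to the JOIN

Corrected query:
SELECT c.id, p.name, c.sales FROM authors p JOIN novels c ON c.author_id = p.id

Result:
id | name   | sales
---+--------+------
1  | Austen | 70859
2  | Borges | 46754
3  | Austen | 63948
4  | Borges | 13844
5  | Borges | 43690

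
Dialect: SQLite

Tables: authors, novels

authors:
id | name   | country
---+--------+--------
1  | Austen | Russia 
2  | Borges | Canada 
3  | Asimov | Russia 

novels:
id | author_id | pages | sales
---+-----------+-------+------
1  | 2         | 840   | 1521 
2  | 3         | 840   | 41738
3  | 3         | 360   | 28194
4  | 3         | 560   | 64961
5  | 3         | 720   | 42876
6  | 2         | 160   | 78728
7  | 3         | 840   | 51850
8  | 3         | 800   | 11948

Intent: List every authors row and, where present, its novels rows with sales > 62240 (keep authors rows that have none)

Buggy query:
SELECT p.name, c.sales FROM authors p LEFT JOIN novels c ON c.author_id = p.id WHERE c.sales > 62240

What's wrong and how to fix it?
Bug: Filtering c.sales in WHERE discards the NULL rows produced by LEFT JOIN, turning it into an inner join

Fix: Put 'c.sales > 62240' in the JOIN's ON clause instead of WHERE

Corrected query:
SELECT p.name, c.sales FROM authors p LEFT JOIN novels c ON c.author_id = p.id AND c.sales > 62240

Result:
name   | sales
-------+------
Austen | NULL 
Borges | 78728
Asimov | 64961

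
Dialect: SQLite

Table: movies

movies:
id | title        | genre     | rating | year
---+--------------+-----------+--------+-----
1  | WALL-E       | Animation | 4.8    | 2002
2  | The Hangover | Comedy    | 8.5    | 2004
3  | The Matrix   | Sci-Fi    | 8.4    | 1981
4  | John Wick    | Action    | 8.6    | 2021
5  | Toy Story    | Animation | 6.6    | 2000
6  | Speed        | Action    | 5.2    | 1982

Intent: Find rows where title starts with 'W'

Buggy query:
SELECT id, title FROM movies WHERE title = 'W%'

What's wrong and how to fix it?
Bug: Wildcards only work with LIKE; '=' treats '%' as a literal character

Fix: Replace '=' with LIKE so 'W%' is treated as a pattern

Corrected query:
SELECT id, title FROM movies WHERE title LIKE 'W%'

Result:
id | title 
---+-------
1  | WALL-E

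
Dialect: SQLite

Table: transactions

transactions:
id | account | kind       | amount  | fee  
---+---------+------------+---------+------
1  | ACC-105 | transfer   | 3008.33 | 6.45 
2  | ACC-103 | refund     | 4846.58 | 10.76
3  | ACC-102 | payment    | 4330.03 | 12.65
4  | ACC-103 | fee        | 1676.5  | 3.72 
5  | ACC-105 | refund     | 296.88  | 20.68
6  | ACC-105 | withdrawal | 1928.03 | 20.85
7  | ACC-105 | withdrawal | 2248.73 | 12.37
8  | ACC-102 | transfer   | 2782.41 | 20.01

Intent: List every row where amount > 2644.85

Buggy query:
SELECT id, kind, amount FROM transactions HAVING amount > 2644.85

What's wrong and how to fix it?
Bug: HAVING filters the output of aggregation, but this query has no GROUP BY and no aggregate functions, so SQLite rejects it (HAVING clause on a non-aggregate query); the condition here is per row

Fix: Use WHERE for row-level filtering

Corrected query:
SELECT id, kind, amount FROM transactions WHERE amount > 2644.85

Result:
id | kind     | amount 
---+----------+--------
1  | transfer | 3008.33
2  | refund   | 4846.58
3  | payment  | 4330.03
8  | transfer | 2782.41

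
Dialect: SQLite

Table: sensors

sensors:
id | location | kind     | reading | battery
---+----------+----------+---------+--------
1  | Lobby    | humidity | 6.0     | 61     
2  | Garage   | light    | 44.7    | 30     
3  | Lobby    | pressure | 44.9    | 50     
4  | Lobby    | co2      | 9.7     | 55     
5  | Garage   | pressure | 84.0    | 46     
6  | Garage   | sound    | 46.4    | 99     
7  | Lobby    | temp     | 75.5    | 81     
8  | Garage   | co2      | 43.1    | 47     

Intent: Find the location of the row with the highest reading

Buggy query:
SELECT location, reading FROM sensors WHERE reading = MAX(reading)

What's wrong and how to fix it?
Bug: WHERE is evaluated per row; an aggregate over the whole table isn't defined there

Fix: Wrap MAX in a scalar subquery so WHERE compares against a single value

Corrected query:
SELECT location, reading FROM sensors WHERE reading = (SELECT MAX(reading) FROM sensors)

Result:
location | reading
---------+--------
Garage   | 84     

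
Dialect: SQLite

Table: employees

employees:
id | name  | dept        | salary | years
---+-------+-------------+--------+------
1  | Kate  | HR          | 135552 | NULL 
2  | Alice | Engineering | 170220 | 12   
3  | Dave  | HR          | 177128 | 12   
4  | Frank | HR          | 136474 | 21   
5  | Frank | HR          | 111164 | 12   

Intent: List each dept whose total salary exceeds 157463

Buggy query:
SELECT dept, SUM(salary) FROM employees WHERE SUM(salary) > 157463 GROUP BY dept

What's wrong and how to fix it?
Bug: WHERE runs before GROUP BY, so aggregates aren't available there

Fix: Use HAVING (which filters groups after aggregation) instead of WHERE

Corrected query:
SELECT dept, SUM(salary) FROM employees GROUP BY dept HAVING SUM(salary) > 157463

Result:
dept        | SUM(salary)
------------+------------
Engineering | 170220     
HR          | 560318     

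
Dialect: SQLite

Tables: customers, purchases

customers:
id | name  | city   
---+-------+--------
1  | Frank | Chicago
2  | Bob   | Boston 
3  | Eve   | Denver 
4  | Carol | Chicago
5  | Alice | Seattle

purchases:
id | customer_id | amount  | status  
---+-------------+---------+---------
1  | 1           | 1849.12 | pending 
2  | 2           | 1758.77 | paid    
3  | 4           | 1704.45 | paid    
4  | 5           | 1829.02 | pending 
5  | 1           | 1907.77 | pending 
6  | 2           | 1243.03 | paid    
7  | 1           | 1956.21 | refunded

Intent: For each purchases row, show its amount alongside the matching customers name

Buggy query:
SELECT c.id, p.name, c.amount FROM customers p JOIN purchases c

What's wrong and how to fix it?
Bug: JOIN with no ON clause produces a cartesian product; every purchases row pairs with every customers row

Fix: Specify the join condition linking the foreign key to the parent id

Corrected query:
SELECT c.id, p.name, c.amount FROM customers p JOIN purchases c ON c.customer_id = p.id

Result:
id | name  | amount 
---+-------+--------
1  | Frank | 1849.12
2  | Bob   | 1758.77
3  | Carol | 1704.45
4  | Alice | 1829.02
5  | Frank | 1907.77
6  | Bob   | 1243.03
7  | Frank | 1956.21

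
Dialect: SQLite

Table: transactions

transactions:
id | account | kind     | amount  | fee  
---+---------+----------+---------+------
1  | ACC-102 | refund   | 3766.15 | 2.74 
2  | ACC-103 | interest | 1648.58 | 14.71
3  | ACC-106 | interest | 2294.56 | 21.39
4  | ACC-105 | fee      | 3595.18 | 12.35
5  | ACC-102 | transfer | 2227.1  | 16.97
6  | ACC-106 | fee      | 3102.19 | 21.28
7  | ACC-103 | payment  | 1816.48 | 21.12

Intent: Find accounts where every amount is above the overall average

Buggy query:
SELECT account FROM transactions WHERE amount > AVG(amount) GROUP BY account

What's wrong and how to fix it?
Bug: AVG() is an aggregate; it can't sit directly in WHERE

Fix: Use a subquery for AVG and a HAVING MIN(...) filter so the condition holds for every row in the group

Corrected query:
SELECT account FROM transactions GROUP BY account HAVING MIN(amount) > (SELECT AVG(amount) FROM transactions)

Result:
account
-------
ACC-105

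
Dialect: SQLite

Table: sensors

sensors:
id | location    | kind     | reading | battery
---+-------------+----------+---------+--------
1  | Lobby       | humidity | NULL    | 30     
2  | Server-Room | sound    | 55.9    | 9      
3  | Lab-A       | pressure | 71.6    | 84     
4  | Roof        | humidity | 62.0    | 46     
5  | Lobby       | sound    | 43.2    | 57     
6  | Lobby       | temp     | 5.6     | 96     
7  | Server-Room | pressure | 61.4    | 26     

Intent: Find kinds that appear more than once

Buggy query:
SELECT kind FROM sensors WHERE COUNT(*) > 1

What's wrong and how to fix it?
Bug: WHERE can't reference COUNT(*); aggregates are computed after WHERE

Fix: GROUP BY kind, then filter groups with HAVING COUNT(*) > 1

Corrected query:
SELECT kind FROM sensors GROUP BY kind HAVING COUNT(*) > 1

Result:
kind    
--------
humidity
pressure
sound   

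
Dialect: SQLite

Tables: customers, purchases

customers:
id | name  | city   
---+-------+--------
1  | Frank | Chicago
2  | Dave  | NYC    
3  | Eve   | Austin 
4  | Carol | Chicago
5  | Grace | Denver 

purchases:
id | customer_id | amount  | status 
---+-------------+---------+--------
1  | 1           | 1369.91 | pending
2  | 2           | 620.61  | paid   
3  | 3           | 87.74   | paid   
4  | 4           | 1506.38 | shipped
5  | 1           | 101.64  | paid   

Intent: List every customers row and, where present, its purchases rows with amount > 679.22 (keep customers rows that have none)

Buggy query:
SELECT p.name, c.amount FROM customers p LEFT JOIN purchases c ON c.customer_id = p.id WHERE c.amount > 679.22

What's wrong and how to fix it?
Bug: A WHERE condition on the right-hand table after LEFT JOIN drops unmatched parents

Fix: Put 'c.amount > 679.22' in the JOIN's ON clause instead of WHERE

Corrected query:
SELECT p.name, c.amount FROM customers p LEFT JOIN purchases c ON c.customer_id = p.id AND c.amount > 679.22

Result:
name  | amount 
------+--------
Frank | 1369.91
Dave  | NULL   
Eve   | NULL   
Carol | 1506.38
Grace | NULL   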